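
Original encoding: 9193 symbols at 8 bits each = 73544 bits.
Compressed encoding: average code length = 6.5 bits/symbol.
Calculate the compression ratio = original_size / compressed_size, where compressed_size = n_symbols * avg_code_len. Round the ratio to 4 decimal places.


original_size = n_symbols * orig_bits = 9193 * 8 = 73544 bits
compressed_size = n_symbols * avg_code_len = 9193 * 6.5 = 59754.5 bits
ratio = original_size / compressed_size = 73544 / 59754.5 = 1.2308

Compression ratio = 1.2308


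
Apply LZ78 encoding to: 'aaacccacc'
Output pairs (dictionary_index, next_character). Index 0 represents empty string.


LZ78 encoding steps:
Dictionary: {0: ''}
Step 1: w='' (idx 0), next='a' -> output (0, 'a'), add 'a' as idx 1
Step 2: w='a' (idx 1), next='a' -> output (1, 'a'), add 'aa' as idx 2
Step 3: w='' (idx 0), next='c' -> output (0, 'c'), add 'c' as idx 3
Step 4: w='c' (idx 3), next='c' -> output (3, 'c'), add 'cc' as idx 4
Step 5: w='a' (idx 1), next='c' -> output (1, 'c'), add 'ac' as idx 5
Step 6: w='c' (idx 3), end of input -> output (3, '')


Encoded: [(0, 'a'), (1, 'a'), (0, 'c'), (3, 'c'), (1, 'c'), (3, '')]


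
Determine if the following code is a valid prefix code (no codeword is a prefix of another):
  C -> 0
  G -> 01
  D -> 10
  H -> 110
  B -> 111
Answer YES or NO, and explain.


Checking each pair (does one codeword prefix another?):
  C='0' vs G='01': prefix -- VIOLATION

NO -- this is NOT a valid prefix code. C (0) is a prefix of G (01).


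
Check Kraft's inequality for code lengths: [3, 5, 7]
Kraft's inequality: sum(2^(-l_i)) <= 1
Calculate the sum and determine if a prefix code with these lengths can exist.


Sum = 2^(-3) + 2^(-5) + 2^(-7)
    = 0.125 + 0.03125 + 0.0078125
    = 21/128 = 0.1640625
Since 0.1640625 <= 1, Kraft's inequality IS satisfied.
A prefix code with these lengths CAN exist.

Kraft sum = 0.1640625. Satisfied.


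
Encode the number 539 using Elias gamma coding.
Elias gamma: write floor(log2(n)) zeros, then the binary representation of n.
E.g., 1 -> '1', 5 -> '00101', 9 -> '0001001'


num_bits = floor(log2(539)) + 1 = 10
leading_zeros = num_bits - 1 = 9
binary(539) = 1000011011

Elias gamma(539) = '000000000' + '1000011011' = 0000000001000011011 (19 bits)


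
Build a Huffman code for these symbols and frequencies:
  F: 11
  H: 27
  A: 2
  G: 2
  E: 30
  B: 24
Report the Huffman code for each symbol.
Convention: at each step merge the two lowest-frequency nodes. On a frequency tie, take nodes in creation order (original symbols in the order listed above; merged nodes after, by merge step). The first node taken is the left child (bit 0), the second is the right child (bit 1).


Huffman tree construction:
Step 1: Merge A(2) + G(2) = 4
Step 2: Merge (A+G)(4) + F(11) = 15
Step 3: Merge ((A+G)+F)(15) + B(24) = 39
Step 4: Merge H(27) + E(30) = 57
Step 5: Merge (((A+G)+F)+B)(39) + (H+E)(57) = 96
Read each symbol's code off the tree from the root (left child = 0, right child = 1).

Codes:
  F: 001 (length 3)
  H: 10 (length 2)
  A: 0000 (length 4)
  G: 0001 (length 4)
  E: 11 (length 2)
  B: 01 (length 2)
Average code length: 211/96 = 2.1979 bits/symbol


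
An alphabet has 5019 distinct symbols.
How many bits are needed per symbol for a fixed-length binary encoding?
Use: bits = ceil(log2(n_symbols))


log2(5019) = 12.2932
Bracket: 2^12 = 4096 < 5019 <= 2^13 = 8192
So ceil(log2(5019)) = 13

bits = ceil(log2(5019)) = ceil(12.2932) = 13 bits


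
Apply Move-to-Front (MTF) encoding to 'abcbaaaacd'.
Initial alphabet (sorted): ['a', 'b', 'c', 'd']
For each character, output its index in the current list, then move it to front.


MTF encoding:
'a': index 0 in ['a', 'b', 'c', 'd'] -> ['a', 'b', 'c', 'd']
'b': index 1 in ['a', 'b', 'c', 'd'] -> ['b', 'a', 'c', 'd']
'c': index 2 in ['b', 'a', 'c', 'd'] -> ['c', 'b', 'a', 'd']
'b': index 1 in ['c', 'b', 'a', 'd'] -> ['b', 'c', 'a', 'd']
'a': index 2 in ['b', 'c', 'a', 'd'] -> ['a', 'b', 'c', 'd']
'a': index 0 in ['a', 'b', 'c', 'd'] -> ['a', 'b', 'c', 'd']
'a': index 0 in ['a', 'b', 'c', 'd'] -> ['a', 'b', 'c', 'd']
'a': index 0 in ['a', 'b', 'c', 'd'] -> ['a', 'b', 'c', 'd']
'c': index 2 in ['a', 'b', 'c', 'd'] -> ['c', 'a', 'b', 'd']
'd': index 3 in ['c', 'a', 'b', 'd'] -> ['d', 'c', 'a', 'b']


Output: [0, 1, 2, 1, 2, 0, 0, 0, 2, 3]


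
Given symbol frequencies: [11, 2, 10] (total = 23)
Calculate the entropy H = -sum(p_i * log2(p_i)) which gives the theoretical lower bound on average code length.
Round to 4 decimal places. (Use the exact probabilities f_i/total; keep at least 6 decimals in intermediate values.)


Per-symbol terms -p_i * log2(p_i) with p_i = f_i/23:
  p = 11/23 = 0.478261: log2(p) = -1.064130, -p*log2(p) = 0.508932
  p = 2/23 = 0.086957: log2(p) = -3.523562, -p*log2(p) = 0.306397
  p = 10/23 = 0.434783: log2(p) = -1.201634, -p*log2(p) = 0.522450
H = 0.508932 + 0.306397 + 0.522450 = 1.337779

H = 1.3378 bits/symbol


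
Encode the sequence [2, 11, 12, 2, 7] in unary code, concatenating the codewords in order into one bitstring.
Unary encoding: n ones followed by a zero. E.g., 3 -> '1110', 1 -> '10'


Encode each number as n ones followed by a terminating 0:
  2 -> 110 (3 bits)
  11 -> 111111111110 (12 bits)
  12 -> 1111111111110 (13 bits)
  2 -> 110 (3 bits)
  7 -> 11111110 (8 bits)
Total length = 3 + 12 + 13 + 3 + 8 = 39 bits.

Unary([2, 11, 12, 2, 7]) = 110111111111110111111111111011011111110 (39 bits)


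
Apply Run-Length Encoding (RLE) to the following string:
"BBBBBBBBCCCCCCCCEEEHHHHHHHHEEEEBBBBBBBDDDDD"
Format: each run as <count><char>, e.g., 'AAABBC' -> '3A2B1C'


Scanning runs left to right:
  i=0: run of 'B' x 8 -> '8B'
  i=8: run of 'C' x 8 -> '8C'
  i=16: run of 'E' x 3 -> '3E'
  i=19: run of 'H' x 8 -> '8H'
  i=27: run of 'E' x 4 -> '4E'
  i=31: run of 'B' x 7 -> '7B'
  i=38: run of 'D' x 5 -> '5D'

RLE = 8B8C3E8H4E7B5D


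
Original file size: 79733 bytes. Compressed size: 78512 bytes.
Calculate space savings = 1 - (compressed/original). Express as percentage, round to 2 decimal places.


ratio = compressed/original = 78512/79733 = 0.984686
savings = 1 - ratio = 1 - 0.984686 = 0.015314
as a percentage: 0.015314 * 100 = 1.53%

Space savings = 1 - 78512/79733 = 1.53%


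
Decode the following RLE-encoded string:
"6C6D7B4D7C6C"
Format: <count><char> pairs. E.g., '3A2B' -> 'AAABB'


Expanding each <count><char> pair:
  6C -> 'CCCCCC'
  6D -> 'DDDDDD'
  7B -> 'BBBBBBB'
  4D -> 'DDDD'
  7C -> 'CCCCCCC'
  6C -> 'CCCCCC'

Decoded = CCCCCCDDDDDDBBBBBBBDDDDCCCCCCCCCCCCC


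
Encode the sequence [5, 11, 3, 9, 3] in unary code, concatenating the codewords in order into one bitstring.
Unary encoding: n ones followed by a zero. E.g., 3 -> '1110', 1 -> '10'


Encode each number as n ones followed by a terminating 0:
  5 -> 111110 (6 bits)
  11 -> 111111111110 (12 bits)
  3 -> 1110 (4 bits)
  9 -> 1111111110 (10 bits)
  3 -> 1110 (4 bits)
Total length = 6 + 12 + 4 + 10 + 4 = 36 bits.

Unary([5, 11, 3, 9, 3]) = 111110111111111110111011111111101110 (36 bits)


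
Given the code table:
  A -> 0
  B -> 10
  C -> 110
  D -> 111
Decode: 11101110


Decoding:
111 -> D
0 -> A
111 -> D
0 -> A


Result: DADA


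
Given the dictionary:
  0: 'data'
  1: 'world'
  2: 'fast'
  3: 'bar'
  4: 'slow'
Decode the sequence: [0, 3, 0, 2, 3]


Look up each index in the dictionary:
  0 -> 'data'
  3 -> 'bar'
  0 -> 'data'
  2 -> 'fast'
  3 -> 'bar'

Decoded: "data bar data fast bar"


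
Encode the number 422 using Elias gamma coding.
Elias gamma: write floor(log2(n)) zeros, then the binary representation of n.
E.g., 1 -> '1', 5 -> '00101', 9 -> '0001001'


num_bits = floor(log2(422)) + 1 = 9
leading_zeros = num_bits - 1 = 8
binary(422) = 110100110

Elias gamma(422) = '00000000' + '110100110' = 00000000110100110 (17 bits)


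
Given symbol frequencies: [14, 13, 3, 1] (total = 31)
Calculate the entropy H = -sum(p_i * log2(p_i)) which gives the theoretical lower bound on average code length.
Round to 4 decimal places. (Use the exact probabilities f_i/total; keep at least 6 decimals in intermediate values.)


Per-symbol terms -p_i * log2(p_i) with p_i = f_i/31:
  p = 14/31 = 0.451613: log2(p) = -1.146841, -p*log2(p) = 0.517928
  p = 13/31 = 0.419355: log2(p) = -1.253757, -p*log2(p) = 0.525769
  p = 3/31 = 0.096774: log2(p) = -3.369234, -p*log2(p) = 0.326055
  p = 1/31 = 0.032258: log2(p) = -4.954196, -p*log2(p) = 0.159813
H = 0.517928 + 0.525769 + 0.326055 + 0.159813 = 1.529565

H = 1.5296 bits/symbol


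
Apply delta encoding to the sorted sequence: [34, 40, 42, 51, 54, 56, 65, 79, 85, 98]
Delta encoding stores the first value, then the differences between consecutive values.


First value: 34
Deltas:
  40 - 34 = 6
  42 - 40 = 2
  51 - 42 = 9
  54 - 51 = 3
  56 - 54 = 2
  65 - 56 = 9
  79 - 65 = 14
  85 - 79 = 6
  98 - 85 = 13


Delta encoded: [34, 6, 2, 9, 3, 2, 9, 14, 6, 13]


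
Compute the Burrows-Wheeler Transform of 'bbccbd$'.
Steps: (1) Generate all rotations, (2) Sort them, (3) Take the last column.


Rotations (sorted):
  0: $bbccbd -> last char: d
  1: bbccbd$ -> last char: $
  2: bccbd$b -> last char: b
  3: bd$bbcc -> last char: c
  4: cbd$bbc -> last char: c
  5: ccbd$bb -> last char: b
  6: d$bbccb -> last char: b


BWT = d$bccbb


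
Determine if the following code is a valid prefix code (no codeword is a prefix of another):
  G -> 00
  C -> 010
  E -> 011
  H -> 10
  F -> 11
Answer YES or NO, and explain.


Checking each pair (does one codeword prefix another?):
  G='00' vs C='010': no prefix
  G='00' vs E='011': no prefix
  G='00' vs H='10': no prefix
  G='00' vs F='11': no prefix
  C='010' vs G='00': no prefix
  C='010' vs E='011': no prefix
  C='010' vs H='10': no prefix
  C='010' vs F='11': no prefix
  E='011' vs G='00': no prefix
  E='011' vs C='010': no prefix
  E='011' vs H='10': no prefix
  E='011' vs F='11': no prefix
  H='10' vs G='00': no prefix
  H='10' vs C='010': no prefix
  H='10' vs E='011': no prefix
  H='10' vs F='11': no prefix
  F='11' vs G='00': no prefix
  F='11' vs C='010': no prefix
  F='11' vs E='011': no prefix
  F='11' vs H='10': no prefix
No violation found over all pairs.

YES -- this is a valid prefix code. No codeword is a prefix of any other codeword.


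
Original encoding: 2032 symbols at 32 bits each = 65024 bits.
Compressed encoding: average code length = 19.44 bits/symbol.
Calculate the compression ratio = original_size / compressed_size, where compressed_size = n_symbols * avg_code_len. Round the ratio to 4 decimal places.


original_size = n_symbols * orig_bits = 2032 * 32 = 65024 bits
compressed_size = n_symbols * avg_code_len = 2032 * 19.44 = 39502.08 bits
ratio = original_size / compressed_size = 65024 / 39502.08 = 1.6461

Compression ratio = 1.6461


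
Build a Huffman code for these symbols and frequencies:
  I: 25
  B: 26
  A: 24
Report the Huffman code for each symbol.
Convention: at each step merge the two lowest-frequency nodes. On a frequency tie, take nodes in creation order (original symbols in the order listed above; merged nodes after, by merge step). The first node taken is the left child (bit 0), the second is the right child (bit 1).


Huffman tree construction:
Step 1: Merge A(24) + I(25) = 49
Step 2: Merge B(26) + (A+I)(49) = 75
Read each symbol's code off the tree from the root (left child = 0, right child = 1).

Codes:
  I: 11 (length 2)
  B: 0 (length 1)
  A: 10 (length 2)
Average code length: 124/75 = 1.6533 bits/symbol


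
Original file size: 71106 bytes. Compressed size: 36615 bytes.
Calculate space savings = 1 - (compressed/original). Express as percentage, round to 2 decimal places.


ratio = compressed/original = 36615/71106 = 0.514935
savings = 1 - ratio = 1 - 0.514935 = 0.485065
as a percentage: 0.485065 * 100 = 48.51%

Space savings = 1 - 36615/71106 = 48.51%


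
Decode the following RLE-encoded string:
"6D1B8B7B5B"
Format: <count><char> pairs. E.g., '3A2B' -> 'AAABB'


Expanding each <count><char> pair:
  6D -> 'DDDDDD'
  1B -> 'B'
  8B -> 'BBBBBBBB'
  7B -> 'BBBBBBB'
  5B -> 'BBBBB'

Decoded = DDDDDDBBBBBBBBBBBBBBBBBBBBB


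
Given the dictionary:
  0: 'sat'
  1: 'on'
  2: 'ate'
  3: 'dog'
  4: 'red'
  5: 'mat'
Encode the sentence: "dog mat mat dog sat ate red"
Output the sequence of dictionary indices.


Look up each word in the dictionary:
  'dog' -> 3
  'mat' -> 5
  'mat' -> 5
  'dog' -> 3
  'sat' -> 0
  'ate' -> 2
  'red' -> 4

Encoded: [3, 5, 5, 3, 0, 2, 4]


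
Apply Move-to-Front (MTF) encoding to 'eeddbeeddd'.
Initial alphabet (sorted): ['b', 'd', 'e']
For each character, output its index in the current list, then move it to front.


MTF encoding:
'e': index 2 in ['b', 'd', 'e'] -> ['e', 'b', 'd']
'e': index 0 in ['e', 'b', 'd'] -> ['e', 'b', 'd']
'd': index 2 in ['e', 'b', 'd'] -> ['d', 'e', 'b']
'd': index 0 in ['d', 'e', 'b'] -> ['d', 'e', 'b']
'b': index 2 in ['d', 'e', 'b'] -> ['b', 'd', 'e']
'e': index 2 in ['b', 'd', 'e'] -> ['e', 'b', 'd']
'e': index 0 in ['e', 'b', 'd'] -> ['e', 'b', 'd']
'd': index 2 in ['e', 'b', 'd'] -> ['d', 'e', 'b']
'd': index 0 in ['d', 'e', 'b'] -> ['d', 'e', 'b']
'd': index 0 in ['d', 'e', 'b'] -> ['d', 'e', 'b']


Output: [2, 0, 2, 0, 2, 2, 0, 2, 0, 0]


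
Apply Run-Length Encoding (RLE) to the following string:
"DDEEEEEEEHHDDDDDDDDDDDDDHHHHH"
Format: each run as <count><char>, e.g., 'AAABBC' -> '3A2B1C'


Scanning runs left to right:
  i=0: run of 'D' x 2 -> '2D'
  i=2: run of 'E' x 7 -> '7E'
  i=9: run of 'H' x 2 -> '2H'
  i=11: run of 'D' x 13 -> '13D'
  i=24: run of 'H' x 5 -> '5H'

RLE = 2D7E2H13D5H


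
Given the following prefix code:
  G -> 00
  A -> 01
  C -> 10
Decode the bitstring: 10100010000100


Decoding step by step:
Bits 10 -> C
Bits 10 -> C
Bits 00 -> G
Bits 10 -> C
Bits 00 -> G
Bits 01 -> A
Bits 00 -> G


Decoded message: CCGCGAG


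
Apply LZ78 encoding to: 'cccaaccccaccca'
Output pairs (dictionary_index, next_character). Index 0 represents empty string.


LZ78 encoding steps:
Dictionary: {0: ''}
Step 1: w='' (idx 0), next='c' -> output (0, 'c'), add 'c' as idx 1
Step 2: w='c' (idx 1), next='c' -> output (1, 'c'), add 'cc' as idx 2
Step 3: w='' (idx 0), next='a' -> output (0, 'a'), add 'a' as idx 3
Step 4: w='a' (idx 3), next='c' -> output (3, 'c'), add 'ac' as idx 4
Step 5: w='cc' (idx 2), next='c' -> output (2, 'c'), add 'ccc' as idx 5
Step 6: w='ac' (idx 4), next='c' -> output (4, 'c'), add 'acc' as idx 6
Step 7: w='c' (idx 1), next='a' -> output (1, 'a'), add 'ca' as idx 7


Encoded: [(0, 'c'), (1, 'c'), (0, 'a'), (3, 'c'), (2, 'c'), (4, 'c'), (1, 'a')]


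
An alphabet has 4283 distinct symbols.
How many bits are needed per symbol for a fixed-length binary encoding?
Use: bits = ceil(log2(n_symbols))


log2(4283) = 12.0644
Bracket: 2^12 = 4096 < 4283 <= 2^13 = 8192
So ceil(log2(4283)) = 13

bits = ceil(log2(4283)) = ceil(12.0644) = 13 bits


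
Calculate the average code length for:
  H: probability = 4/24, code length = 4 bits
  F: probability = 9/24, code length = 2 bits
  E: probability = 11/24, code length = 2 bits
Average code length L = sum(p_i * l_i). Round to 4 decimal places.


Weighted contributions p_i * l_i:
  H: (4/24) * 4 = 16/24
  F: (9/24) * 2 = 18/24
  E: (11/24) * 2 = 22/24
Sum = (16 + 18 + 22)/24 = 56/24

L = 56/24 = 2.3333 bits/symbol


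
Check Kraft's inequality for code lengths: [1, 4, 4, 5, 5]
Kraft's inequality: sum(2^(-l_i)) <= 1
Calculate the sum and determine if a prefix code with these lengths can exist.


Sum = 2^(-1) + 2^(-4) + 2^(-4) + 2^(-5) + 2^(-5)
    = 0.5 + 0.0625 + 0.0625 + 0.03125 + 0.03125
    = 22/32 = 0.6875
Since 0.6875 <= 1, Kraft's inequality IS satisfied.
A prefix code with these lengths CAN exist.

Kraft sum = 0.6875. Satisfied.


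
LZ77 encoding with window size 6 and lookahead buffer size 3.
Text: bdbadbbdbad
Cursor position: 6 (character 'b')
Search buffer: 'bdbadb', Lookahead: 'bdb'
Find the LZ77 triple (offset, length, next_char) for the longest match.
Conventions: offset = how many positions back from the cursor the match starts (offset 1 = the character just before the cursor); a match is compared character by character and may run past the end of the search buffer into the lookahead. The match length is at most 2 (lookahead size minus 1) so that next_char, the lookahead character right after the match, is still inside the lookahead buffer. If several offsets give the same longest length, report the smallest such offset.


Try each offset into the search buffer:
  offset=1 (pos 5, char 'b'): match length 1
  offset=2 (pos 4, char 'd'): match length 0
  offset=3 (pos 3, char 'a'): match length 0
  offset=4 (pos 2, char 'b'): match length 1
  offset=5 (pos 1, char 'd'): match length 0
  offset=6 (pos 0, char 'b'): match length 2
Longest match has length 2 at offset 6.
next_char = character at position 6 + 2 = 8 -> 'b'

Best match: offset=6, length=2 (matching 'bd' starting at position 0)
LZ77 triple: (6, 2, 'b')


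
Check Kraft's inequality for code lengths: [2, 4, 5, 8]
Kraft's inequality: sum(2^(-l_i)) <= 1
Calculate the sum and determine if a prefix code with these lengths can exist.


Sum = 2^(-2) + 2^(-4) + 2^(-5) + 2^(-8)
    = 0.25 + 0.0625 + 0.03125 + 0.00390625
    = 89/256 = 0.34765625
Since 0.34765625 <= 1, Kraft's inequality IS satisfied.
A prefix code with these lengths CAN exist.

Kraft sum = 0.34765625. Satisfied.


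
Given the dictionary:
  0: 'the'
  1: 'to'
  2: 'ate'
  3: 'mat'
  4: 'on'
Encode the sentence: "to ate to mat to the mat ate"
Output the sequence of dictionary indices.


Look up each word in the dictionary:
  'to' -> 1
  'ate' -> 2
  'to' -> 1
  'mat' -> 3
  'to' -> 1
  'the' -> 0
  'mat' -> 3
  'ate' -> 2

Encoded: [1, 2, 1, 3, 1, 0, 3, 2]


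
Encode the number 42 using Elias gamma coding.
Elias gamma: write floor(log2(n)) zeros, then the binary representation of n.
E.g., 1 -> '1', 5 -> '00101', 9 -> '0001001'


num_bits = floor(log2(42)) + 1 = 6
leading_zeros = num_bits - 1 = 5
binary(42) = 101010

Elias gamma(42) = '00000' + '101010' = 00000101010 (11 bits)


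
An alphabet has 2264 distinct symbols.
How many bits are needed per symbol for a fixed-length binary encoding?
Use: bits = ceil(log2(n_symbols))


log2(2264) = 11.1447
Bracket: 2^11 = 2048 < 2264 <= 2^12 = 4096
So ceil(log2(2264)) = 12

bits = ceil(log2(2264)) = ceil(11.1447) = 12 bits


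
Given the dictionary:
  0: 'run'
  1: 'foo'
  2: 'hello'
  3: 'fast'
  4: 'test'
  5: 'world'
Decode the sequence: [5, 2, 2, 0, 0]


Look up each index in the dictionary:
  5 -> 'world'
  2 -> 'hello'
  2 -> 'hello'
  0 -> 'run'
  0 -> 'run'

Decoded: "world hello hello run run"


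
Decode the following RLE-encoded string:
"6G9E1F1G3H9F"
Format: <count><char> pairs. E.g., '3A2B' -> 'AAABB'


Expanding each <count><char> pair:
  6G -> 'GGGGGG'
  9E -> 'EEEEEEEEE'
  1F -> 'F'
  1G -> 'G'
  3H -> 'HHH'
  9F -> 'FFFFFFFFF'

Decoded = GGGGGGEEEEEEEEEFGHHHFFFFFFFFF


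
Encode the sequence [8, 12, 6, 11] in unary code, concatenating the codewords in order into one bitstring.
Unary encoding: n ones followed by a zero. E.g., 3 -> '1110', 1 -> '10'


Encode each number as n ones followed by a terminating 0:
  8 -> 111111110 (9 bits)
  12 -> 1111111111110 (13 bits)
  6 -> 1111110 (7 bits)
  11 -> 111111111110 (12 bits)
Total length = 9 + 13 + 7 + 12 = 41 bits.

Unary([8, 12, 6, 11]) = 11111111011111111111101111110111111111110 (41 bits)


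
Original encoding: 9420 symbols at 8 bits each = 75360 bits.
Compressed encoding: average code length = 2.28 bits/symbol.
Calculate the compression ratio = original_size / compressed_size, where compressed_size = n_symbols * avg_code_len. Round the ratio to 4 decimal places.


original_size = n_symbols * orig_bits = 9420 * 8 = 75360 bits
compressed_size = n_symbols * avg_code_len = 9420 * 2.28 = 21477.6 bits
ratio = original_size / compressed_size = 75360 / 21477.6 = 3.5088

Compression ratio = 3.5088


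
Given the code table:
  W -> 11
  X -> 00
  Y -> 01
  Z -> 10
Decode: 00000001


Decoding:
00 -> X
00 -> X
00 -> X
01 -> Y


Result: XXXY


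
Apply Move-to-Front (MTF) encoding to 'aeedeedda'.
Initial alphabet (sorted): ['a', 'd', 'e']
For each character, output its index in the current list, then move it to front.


MTF encoding:
'a': index 0 in ['a', 'd', 'e'] -> ['a', 'd', 'e']
'e': index 2 in ['a', 'd', 'e'] -> ['e', 'a', 'd']
'e': index 0 in ['e', 'a', 'd'] -> ['e', 'a', 'd']
'd': index 2 in ['e', 'a', 'd'] -> ['d', 'e', 'a']
'e': index 1 in ['d', 'e', 'a'] -> ['e', 'd', 'a']
'e': index 0 in ['e', 'd', 'a'] -> ['e', 'd', 'a']
'd': index 1 in ['e', 'd', 'a'] -> ['d', 'e', 'a']
'd': index 0 in ['d', 'e', 'a'] -> ['d', 'e', 'a']
'a': index 2 in ['d', 'e', 'a'] -> ['a', 'd', 'e']


Output: [0, 2, 0, 2, 1, 0, 1, 0, 2]


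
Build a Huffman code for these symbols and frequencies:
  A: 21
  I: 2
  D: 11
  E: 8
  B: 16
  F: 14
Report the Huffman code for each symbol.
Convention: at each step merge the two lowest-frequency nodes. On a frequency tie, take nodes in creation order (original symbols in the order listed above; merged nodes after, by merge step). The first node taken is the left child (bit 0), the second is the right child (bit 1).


Huffman tree construction:
Step 1: Merge I(2) + E(8) = 10
Step 2: Merge (I+E)(10) + D(11) = 21
Step 3: Merge F(14) + B(16) = 30
Step 4: Merge A(21) + ((I+E)+D)(21) = 42
Step 5: Merge (F+B)(30) + (A+((I+E)+D))(42) = 72
Read each symbol's code off the tree from the root (left child = 0, right child = 1).

Codes:
  A: 10 (length 2)
  I: 1100 (length 4)
  D: 111 (length 3)
  E: 1101 (length 4)
  B: 01 (length 2)
  F: 00 (length 2)
Average code length: 175/72 = 2.4306 bits/symbol


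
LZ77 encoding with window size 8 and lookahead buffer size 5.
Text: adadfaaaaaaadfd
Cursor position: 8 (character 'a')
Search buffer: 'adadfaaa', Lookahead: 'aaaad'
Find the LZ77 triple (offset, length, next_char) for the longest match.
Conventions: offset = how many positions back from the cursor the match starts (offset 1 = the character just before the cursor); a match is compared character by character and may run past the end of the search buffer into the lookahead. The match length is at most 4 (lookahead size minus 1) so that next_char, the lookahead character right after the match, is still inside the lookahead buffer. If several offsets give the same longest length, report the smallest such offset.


Try each offset into the search buffer:
  offset=1 (pos 7, char 'a'): match length 4
  offset=2 (pos 6, char 'a'): match length 4
  offset=3 (pos 5, char 'a'): match length 4
  offset=4 (pos 4, char 'f'): match length 0
  offset=5 (pos 3, char 'd'): match length 0
  offset=6 (pos 2, char 'a'): match length 1
  offset=7 (pos 1, char 'd'): match length 0
  offset=8 (pos 0, char 'a'): match length 1
Longest match has length 4, found at offsets 1, 2, 3; take the smallest, offset 1.
next_char = character at position 8 + 4 = 12 -> 'd'

Best match: offset=1, length=4 (matching 'aaaa' starting at position 7)
LZ77 triple: (1, 4, 'd')


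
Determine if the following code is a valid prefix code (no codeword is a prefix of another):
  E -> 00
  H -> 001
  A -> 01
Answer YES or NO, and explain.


Checking each pair (does one codeword prefix another?):
  E='00' vs H='001': prefix -- VIOLATION

NO -- this is NOT a valid prefix code. E (00) is a prefix of H (001).


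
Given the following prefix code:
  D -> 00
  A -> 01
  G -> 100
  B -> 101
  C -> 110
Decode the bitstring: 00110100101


Decoding step by step:
Bits 00 -> D
Bits 110 -> C
Bits 100 -> G
Bits 101 -> B


Decoded message: DCGB


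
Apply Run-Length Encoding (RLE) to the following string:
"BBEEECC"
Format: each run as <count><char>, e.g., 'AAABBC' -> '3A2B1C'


Scanning runs left to right:
  i=0: run of 'B' x 2 -> '2B'
  i=2: run of 'E' x 3 -> '3E'
  i=5: run of 'C' x 2 -> '2C'

RLE = 2B3E2C


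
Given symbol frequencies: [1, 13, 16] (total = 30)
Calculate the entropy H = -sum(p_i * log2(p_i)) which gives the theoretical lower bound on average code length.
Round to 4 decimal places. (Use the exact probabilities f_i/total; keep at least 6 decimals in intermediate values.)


Per-symbol terms -p_i * log2(p_i) with p_i = f_i/30:
  p = 1/30 = 0.033333: log2(p) = -4.906891, -p*log2(p) = 0.163563
  p = 13/30 = 0.433333: log2(p) = -1.206451, -p*log2(p) = 0.522795
  p = 16/30 = 0.533333: log2(p) = -0.906891, -p*log2(p) = 0.483675
H = 0.163563 + 0.522795 + 0.483675 = 1.170033

H = 1.17 bits/symbol


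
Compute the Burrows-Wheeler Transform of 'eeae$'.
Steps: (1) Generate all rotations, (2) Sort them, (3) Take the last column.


Rotations (sorted):
  0: $eeae -> last char: e
  1: ae$ee -> last char: e
  2: e$eea -> last char: a
  3: eae$e -> last char: e
  4: eeae$ -> last char: $


BWT = eeae$


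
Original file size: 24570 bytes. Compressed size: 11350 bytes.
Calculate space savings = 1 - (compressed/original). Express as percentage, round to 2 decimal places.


ratio = compressed/original = 11350/24570 = 0.461945
savings = 1 - ratio = 1 - 0.461945 = 0.538055
as a percentage: 0.538055 * 100 = 53.81%

Space savings = 1 - 11350/24570 = 53.81%


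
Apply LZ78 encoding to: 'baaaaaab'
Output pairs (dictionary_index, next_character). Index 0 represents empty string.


LZ78 encoding steps:
Dictionary: {0: ''}
Step 1: w='' (idx 0), next='b' -> output (0, 'b'), add 'b' as idx 1
Step 2: w='' (idx 0), next='a' -> output (0, 'a'), add 'a' as idx 2
Step 3: w='a' (idx 2), next='a' -> output (2, 'a'), add 'aa' as idx 3
Step 4: w='aa' (idx 3), next='a' -> output (3, 'a'), add 'aaa' as idx 4
Step 5: w='b' (idx 1), end of input -> output (1, '')


Encoded: [(0, 'b'), (0, 'a'), (2, 'a'), (3, 'a'), (1, '')]


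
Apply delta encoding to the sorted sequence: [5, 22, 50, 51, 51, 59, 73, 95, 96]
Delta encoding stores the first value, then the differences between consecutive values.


First value: 5
Deltas:
  22 - 5 = 17
  50 - 22 = 28
  51 - 50 = 1
  51 - 51 = 0
  59 - 51 = 8
  73 - 59 = 14
  95 - 73 = 22
  96 - 95 = 1


Delta encoded: [5, 17, 28, 1, 0, 8, 14, 22, 1]


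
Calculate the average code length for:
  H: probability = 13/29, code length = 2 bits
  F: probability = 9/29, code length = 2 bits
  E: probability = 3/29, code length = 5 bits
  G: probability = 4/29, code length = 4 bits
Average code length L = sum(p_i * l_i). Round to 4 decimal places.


Weighted contributions p_i * l_i:
  H: (13/29) * 2 = 26/29
  F: (9/29) * 2 = 18/29
  E: (3/29) * 5 = 15/29
  G: (4/29) * 4 = 16/29
Sum = (26 + 18 + 15 + 16)/29 = 75/29

L = 75/29 = 2.5862 bits/symbol


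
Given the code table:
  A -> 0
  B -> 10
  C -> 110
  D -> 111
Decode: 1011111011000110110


Decoding:
10 -> B
111 -> D
110 -> C
110 -> C
0 -> A
0 -> A
110 -> C
110 -> C


Result: BDCCAACC


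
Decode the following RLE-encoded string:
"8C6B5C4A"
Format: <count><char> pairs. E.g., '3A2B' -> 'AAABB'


Expanding each <count><char> pair:
  8C -> 'CCCCCCCC'
  6B -> 'BBBBBB'
  5C -> 'CCCCC'
  4A -> 'AAAA'

Decoded = CCCCCCCCBBBBBBCCCCCAAAA


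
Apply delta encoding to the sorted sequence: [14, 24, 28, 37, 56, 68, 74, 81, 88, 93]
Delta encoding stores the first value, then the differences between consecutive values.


First value: 14
Deltas:
  24 - 14 = 10
  28 - 24 = 4
  37 - 28 = 9
  56 - 37 = 19
  68 - 56 = 12
  74 - 68 = 6
  81 - 74 = 7
  88 - 81 = 7
  93 - 88 = 5


Delta encoded: [14, 10, 4, 9, 19, 12, 6, 7, 7, 5]


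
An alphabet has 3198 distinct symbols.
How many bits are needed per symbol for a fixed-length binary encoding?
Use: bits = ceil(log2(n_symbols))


log2(3198) = 11.643
Bracket: 2^11 = 2048 < 3198 <= 2^12 = 4096
So ceil(log2(3198)) = 12

bits = ceil(log2(3198)) = ceil(11.643) = 12 bits


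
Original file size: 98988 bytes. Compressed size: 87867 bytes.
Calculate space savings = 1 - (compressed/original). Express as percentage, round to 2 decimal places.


ratio = compressed/original = 87867/98988 = 0.887653
savings = 1 - ratio = 1 - 0.887653 = 0.112347
as a percentage: 0.112347 * 100 = 11.23%

Space savings = 1 - 87867/98988 = 11.23%


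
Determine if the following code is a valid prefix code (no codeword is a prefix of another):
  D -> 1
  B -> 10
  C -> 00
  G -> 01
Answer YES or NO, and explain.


Checking each pair (does one codeword prefix another?):
  D='1' vs B='10': prefix -- VIOLATION

NO -- this is NOT a valid prefix code. D (1) is a prefix of B (10).


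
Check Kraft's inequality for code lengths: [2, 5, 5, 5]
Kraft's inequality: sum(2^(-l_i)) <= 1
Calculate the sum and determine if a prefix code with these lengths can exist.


Sum = 2^(-2) + 2^(-5) + 2^(-5) + 2^(-5)
    = 0.25 + 0.03125 + 0.03125 + 0.03125
    = 11/32 = 0.34375
Since 0.34375 <= 1, Kraft's inequality IS satisfied.
A prefix code with these lengths CAN exist.

Kraft sum = 0.34375. Satisfied.


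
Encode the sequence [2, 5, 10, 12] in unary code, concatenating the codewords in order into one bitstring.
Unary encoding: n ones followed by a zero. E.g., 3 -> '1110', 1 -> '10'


Encode each number as n ones followed by a terminating 0:
  2 -> 110 (3 bits)
  5 -> 111110 (6 bits)
  10 -> 11111111110 (11 bits)
  12 -> 1111111111110 (13 bits)
Total length = 3 + 6 + 11 + 13 = 33 bits.

Unary([2, 5, 10, 12]) = 110111110111111111101111111111110 (33 bits)


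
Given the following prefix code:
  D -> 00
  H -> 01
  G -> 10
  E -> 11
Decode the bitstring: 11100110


Decoding step by step:
Bits 11 -> E
Bits 10 -> G
Bits 01 -> H
Bits 10 -> G


Decoded message: EGHG


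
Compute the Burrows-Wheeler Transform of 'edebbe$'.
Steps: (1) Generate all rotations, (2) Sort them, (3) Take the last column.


Rotations (sorted):
  0: $edebbe -> last char: e
  1: bbe$ede -> last char: e
  2: be$edeb -> last char: b
  3: debbe$e -> last char: e
  4: e$edebb -> last char: b
  5: ebbe$ed -> last char: d
  6: edebbe$ -> last char: $


BWT = eebebd$


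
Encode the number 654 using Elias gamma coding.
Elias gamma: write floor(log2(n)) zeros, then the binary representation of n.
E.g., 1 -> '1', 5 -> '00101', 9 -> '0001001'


num_bits = floor(log2(654)) + 1 = 10
leading_zeros = num_bits - 1 = 9
binary(654) = 1010001110

Elias gamma(654) = '000000000' + '1010001110' = 0000000001010001110 (19 bits)


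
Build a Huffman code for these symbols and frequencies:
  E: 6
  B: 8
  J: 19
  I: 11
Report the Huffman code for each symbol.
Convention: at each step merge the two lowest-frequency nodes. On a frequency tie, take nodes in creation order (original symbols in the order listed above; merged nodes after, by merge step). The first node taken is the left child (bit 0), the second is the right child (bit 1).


Huffman tree construction:
Step 1: Merge E(6) + B(8) = 14
Step 2: Merge I(11) + (E+B)(14) = 25
Step 3: Merge J(19) + (I+(E+B))(25) = 44
Read each symbol's code off the tree from the root (left child = 0, right child = 1).

Codes:
  E: 110 (length 3)
  B: 111 (length 3)
  J: 0 (length 1)
  I: 10 (length 2)
Average code length: 83/44 = 1.8864 bits/symbol


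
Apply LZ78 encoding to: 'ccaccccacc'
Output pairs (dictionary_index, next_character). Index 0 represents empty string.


LZ78 encoding steps:
Dictionary: {0: ''}
Step 1: w='' (idx 0), next='c' -> output (0, 'c'), add 'c' as idx 1
Step 2: w='c' (idx 1), next='a' -> output (1, 'a'), add 'ca' as idx 2
Step 3: w='c' (idx 1), next='c' -> output (1, 'c'), add 'cc' as idx 3
Step 4: w='cc' (idx 3), next='a' -> output (3, 'a'), add 'cca' as idx 4
Step 5: w='cc' (idx 3), end of input -> output (3, '')


Encoded: [(0, 'c'), (1, 'a'), (1, 'c'), (3, 'a'), (3, '')]


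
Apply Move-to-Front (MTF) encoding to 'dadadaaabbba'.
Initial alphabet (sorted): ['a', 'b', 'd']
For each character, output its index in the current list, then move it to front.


MTF encoding:
'd': index 2 in ['a', 'b', 'd'] -> ['d', 'a', 'b']
'a': index 1 in ['d', 'a', 'b'] -> ['a', 'd', 'b']
'd': index 1 in ['a', 'd', 'b'] -> ['d', 'a', 'b']
'a': index 1 in ['d', 'a', 'b'] -> ['a', 'd', 'b']
'd': index 1 in ['a', 'd', 'b'] -> ['d', 'a', 'b']
'a': index 1 in ['d', 'a', 'b'] -> ['a', 'd', 'b']
'a': index 0 in ['a', 'd', 'b'] -> ['a', 'd', 'b']
'a': index 0 in ['a', 'd', 'b'] -> ['a', 'd', 'b']
'b': index 2 in ['a', 'd', 'b'] -> ['b', 'a', 'd']
'b': index 0 in ['b', 'a', 'd'] -> ['b', 'a', 'd']
'b': index 0 in ['b', 'a', 'd'] -> ['b', 'a', 'd']
'a': index 1 in ['b', 'a', 'd'] -> ['a', 'b', 'd']


Output: [2, 1, 1, 1, 1, 1, 0, 0, 2, 0, 0, 1]


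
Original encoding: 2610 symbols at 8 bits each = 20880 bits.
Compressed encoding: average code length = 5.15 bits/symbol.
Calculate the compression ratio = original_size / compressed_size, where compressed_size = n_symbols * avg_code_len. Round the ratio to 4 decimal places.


original_size = n_symbols * orig_bits = 2610 * 8 = 20880 bits
compressed_size = n_symbols * avg_code_len = 2610 * 5.15 = 13441.5 bits
ratio = original_size / compressed_size = 20880 / 13441.5 = 1.5534

Compression ratio = 1.5534


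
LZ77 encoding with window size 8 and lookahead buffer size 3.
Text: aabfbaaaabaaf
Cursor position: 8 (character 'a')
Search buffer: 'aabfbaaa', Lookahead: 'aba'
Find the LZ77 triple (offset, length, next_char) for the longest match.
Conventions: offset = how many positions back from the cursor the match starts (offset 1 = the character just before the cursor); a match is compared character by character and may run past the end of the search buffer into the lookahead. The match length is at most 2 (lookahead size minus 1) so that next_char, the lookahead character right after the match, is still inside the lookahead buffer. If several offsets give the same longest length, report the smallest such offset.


Try each offset into the search buffer:
  offset=1 (pos 7, char 'a'): match length 1
  offset=2 (pos 6, char 'a'): match length 1
  offset=3 (pos 5, char 'a'): match length 1
  offset=4 (pos 4, char 'b'): match length 0
  offset=5 (pos 3, char 'f'): match length 0
  offset=6 (pos 2, char 'b'): match length 0
  offset=7 (pos 1, char 'a'): match length 2
  offset=8 (pos 0, char 'a'): match length 1
Longest match has length 2 at offset 7.
next_char = character at position 8 + 2 = 10 -> 'a'

Best match: offset=7, length=2 (matching 'ab' starting at position 1)
LZ77 triple: (7, 2, 'a')


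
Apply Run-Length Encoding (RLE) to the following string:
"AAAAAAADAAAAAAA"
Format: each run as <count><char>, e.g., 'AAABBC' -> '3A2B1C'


Scanning runs left to right:
  i=0: run of 'A' x 7 -> '7A'
  i=7: run of 'D' x 1 -> '1D'
  i=8: run of 'A' x 7 -> '7A'

RLE = 7A1D7A


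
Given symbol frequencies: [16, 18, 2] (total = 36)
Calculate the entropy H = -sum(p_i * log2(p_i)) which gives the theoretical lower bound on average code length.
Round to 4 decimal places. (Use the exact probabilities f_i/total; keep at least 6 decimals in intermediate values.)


Per-symbol terms -p_i * log2(p_i) with p_i = f_i/36:
  p = 16/36 = 0.444444: log2(p) = -1.169925, -p*log2(p) = 0.519967
  p = 18/36 = 0.500000: log2(p) = -1.000000, -p*log2(p) = 0.500000
  p = 2/36 = 0.055556: log2(p) = -4.169925, -p*log2(p) = 0.231663
H = 0.519967 + 0.500000 + 0.231663 = 1.251630

H = 1.2516 bits/symbol


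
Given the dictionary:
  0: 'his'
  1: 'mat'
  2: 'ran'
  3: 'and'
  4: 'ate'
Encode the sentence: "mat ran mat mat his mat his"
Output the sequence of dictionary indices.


Look up each word in the dictionary:
  'mat' -> 1
  'ran' -> 2
  'mat' -> 1
  'mat' -> 1
  'his' -> 0
  'mat' -> 1
  'his' -> 0

Encoded: [1, 2, 1, 1, 0, 1, 0]


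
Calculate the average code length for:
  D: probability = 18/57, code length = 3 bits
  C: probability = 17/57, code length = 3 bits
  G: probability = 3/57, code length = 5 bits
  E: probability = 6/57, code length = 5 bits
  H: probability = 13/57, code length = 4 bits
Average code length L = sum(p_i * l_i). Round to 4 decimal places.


Weighted contributions p_i * l_i:
  D: (18/57) * 3 = 54/57
  C: (17/57) * 3 = 51/57
  G: (3/57) * 5 = 15/57
  E: (6/57) * 5 = 30/57
  H: (13/57) * 4 = 52/57
Sum = (54 + 51 + 15 + 30 + 52)/57 = 202/57

L = 202/57 = 3.5439 bits/symbol


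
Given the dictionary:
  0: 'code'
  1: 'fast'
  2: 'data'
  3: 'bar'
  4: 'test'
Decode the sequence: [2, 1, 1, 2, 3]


Look up each index in the dictionary:
  2 -> 'data'
  1 -> 'fast'
  1 -> 'fast'
  2 -> 'data'
  3 -> 'bar'

Decoded: "data fast fast data bar"


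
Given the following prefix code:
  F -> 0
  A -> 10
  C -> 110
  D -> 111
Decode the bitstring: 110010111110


Decoding step by step:
Bits 110 -> C
Bits 0 -> F
Bits 10 -> A
Bits 111 -> D
Bits 110 -> C


Decoded message: CFADC


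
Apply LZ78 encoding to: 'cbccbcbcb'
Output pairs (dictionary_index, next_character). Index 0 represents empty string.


LZ78 encoding steps:
Dictionary: {0: ''}
Step 1: w='' (idx 0), next='c' -> output (0, 'c'), add 'c' as idx 1
Step 2: w='' (idx 0), next='b' -> output (0, 'b'), add 'b' as idx 2
Step 3: w='c' (idx 1), next='c' -> output (1, 'c'), add 'cc' as idx 3
Step 4: w='b' (idx 2), next='c' -> output (2, 'c'), add 'bc' as idx 4
Step 5: w='bc' (idx 4), next='b' -> output (4, 'b'), add 'bcb' as idx 5


Encoded: [(0, 'c'), (0, 'b'), (1, 'c'), (2, 'c'), (4, 'b')]


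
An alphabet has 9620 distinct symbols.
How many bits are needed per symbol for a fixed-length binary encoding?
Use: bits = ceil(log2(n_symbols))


log2(9620) = 13.2318
Bracket: 2^13 = 8192 < 9620 <= 2^14 = 16384
So ceil(log2(9620)) = 14

bits = ceil(log2(9620)) = ceil(13.2318) = 14 bits


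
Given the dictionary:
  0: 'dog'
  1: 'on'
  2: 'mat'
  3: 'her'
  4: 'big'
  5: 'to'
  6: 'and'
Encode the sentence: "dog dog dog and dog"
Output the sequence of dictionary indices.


Look up each word in the dictionary:
  'dog' -> 0
  'dog' -> 0
  'dog' -> 0
  'and' -> 6
  'dog' -> 0

Encoded: [0, 0, 0, 6, 0]


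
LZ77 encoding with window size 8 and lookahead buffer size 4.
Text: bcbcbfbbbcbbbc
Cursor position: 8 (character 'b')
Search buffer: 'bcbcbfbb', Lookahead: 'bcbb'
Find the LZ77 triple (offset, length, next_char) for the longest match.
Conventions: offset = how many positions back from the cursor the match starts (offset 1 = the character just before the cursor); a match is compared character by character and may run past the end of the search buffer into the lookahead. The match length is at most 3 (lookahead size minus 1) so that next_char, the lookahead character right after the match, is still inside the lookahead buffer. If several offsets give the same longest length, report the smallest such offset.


Try each offset into the search buffer:
  offset=1 (pos 7, char 'b'): match length 1
  offset=2 (pos 6, char 'b'): match length 1
  offset=3 (pos 5, char 'f'): match length 0
  offset=4 (pos 4, char 'b'): match length 1
  offset=5 (pos 3, char 'c'): match length 0
  offset=6 (pos 2, char 'b'): match length 3
  offset=7 (pos 1, char 'c'): match length 0
  offset=8 (pos 0, char 'b'): match length 3
Longest match has length 3, found at offsets 6, 8; take the smallest, offset 6.
next_char = character at position 8 + 3 = 11 -> 'b'

Best match: offset=6, length=3 (matching 'bcb' starting at position 2)
LZ77 triple: (6, 3, 'b')


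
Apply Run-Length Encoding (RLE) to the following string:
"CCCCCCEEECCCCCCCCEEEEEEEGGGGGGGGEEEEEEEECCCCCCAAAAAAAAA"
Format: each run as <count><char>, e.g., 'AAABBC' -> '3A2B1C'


Scanning runs left to right:
  i=0: run of 'C' x 6 -> '6C'
  i=6: run of 'E' x 3 -> '3E'
  i=9: run of 'C' x 8 -> '8C'
  i=17: run of 'E' x 7 -> '7E'
  i=24: run of 'G' x 8 -> '8G'
  i=32: run of 'E' x 8 -> '8E'
  i=40: run of 'C' x 6 -> '6C'
  i=46: run of 'A' x 9 -> '9A'

RLE = 6C3E8C7E8G8E6C9A


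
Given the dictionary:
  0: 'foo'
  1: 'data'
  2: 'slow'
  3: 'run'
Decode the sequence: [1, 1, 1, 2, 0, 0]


Look up each index in the dictionary:
  1 -> 'data'
  1 -> 'data'
  1 -> 'data'
  2 -> 'slow'
  0 -> 'foo'
  0 -> 'foo'

Decoded: "data data data slow foo foo"


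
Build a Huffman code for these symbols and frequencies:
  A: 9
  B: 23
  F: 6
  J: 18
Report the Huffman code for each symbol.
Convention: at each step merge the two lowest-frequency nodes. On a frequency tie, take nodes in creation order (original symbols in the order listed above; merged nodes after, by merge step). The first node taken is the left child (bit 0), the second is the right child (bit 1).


Huffman tree construction:
Step 1: Merge F(6) + A(9) = 15
Step 2: Merge (F+A)(15) + J(18) = 33
Step 3: Merge B(23) + ((F+A)+J)(33) = 56
Read each symbol's code off the tree from the root (left child = 0, right child = 1).

Codes:
  A: 101 (length 3)
  B: 0 (length 1)
  F: 100 (length 3)
  J: 11 (length 2)
Average code length: 104/56 = 1.8571 bits/symbol
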